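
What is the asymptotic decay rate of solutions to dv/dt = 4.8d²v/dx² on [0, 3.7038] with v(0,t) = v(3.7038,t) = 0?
Eigenvalues: λₙ = 4.8n²π²/3.7038².
First three modes:
  n=1: λ₁ = 4.8π²/3.7038² ≈ 3.453
  n=2: λ₂ = 19.2π²/3.7038² ≈ 13.814 (4× faster decay)
  n=3: λ₃ = 43.2π²/3.7038² ≈ 31.081 (9× faster decay)
As t → ∞, higher modes decay exponentially faster. The n=1 mode dominates: v ~ c₁ sin(πx/3.7038) e^{-λ₁t}.
Decay rate: λ₁ = 4.8π²/3.7038² ≈ 3.453.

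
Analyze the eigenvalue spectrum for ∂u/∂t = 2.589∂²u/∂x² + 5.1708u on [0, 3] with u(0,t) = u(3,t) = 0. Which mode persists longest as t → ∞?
Eigenvalues: λₙ = 2.589n²π²/3² - 5.1708.
First three modes:
  n=1: λ₁ = 2.589π²/3² - 5.1708 ≈ -2.332
  n=2: λ₂ = 10.356π²/3² - 5.1708 ≈ 6.186
  n=3: λ₃ = 23.301π²/3² - 5.1708 ≈ 20.382
Since 2.589π²/3² ≈ 2.839 < 5.1708, λ₁ < 0.
The n=1 mode grows fastest (−λₙ is largest for n=1) → dominates.
Asymptotic: u ~ c₁ sin(πx/3) e^{2.332t} (exponential growth at rate −λ₁ ≈ 2.332).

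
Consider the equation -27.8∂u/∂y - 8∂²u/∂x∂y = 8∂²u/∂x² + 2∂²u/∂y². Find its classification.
Rewriting in standard form: -8∂²u/∂x² - 8∂²u/∂x∂y - 2∂²u/∂y² - 27.8∂u/∂y = 0. Parabolic. (A = -8, B = -8, C = -2 gives B² - 4AC = 0.)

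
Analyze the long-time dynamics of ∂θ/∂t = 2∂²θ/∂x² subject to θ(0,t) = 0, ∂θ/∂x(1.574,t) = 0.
Long-time behavior: θ → 0. Heat escapes through the Dirichlet boundary.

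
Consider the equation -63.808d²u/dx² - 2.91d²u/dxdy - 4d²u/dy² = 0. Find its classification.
Elliptic. (A = -63.808, B = -2.91, C = -4 gives B² - 4AC = -1012.4599.)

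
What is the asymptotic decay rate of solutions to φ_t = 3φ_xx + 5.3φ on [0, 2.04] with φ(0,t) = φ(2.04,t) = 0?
Eigenvalues: λₙ = 3n²π²/2.04² - 5.3.
First three modes:
  n=1: λ₁ = 3π²/2.04² - 5.3 ≈ 1.815
  n=2: λ₂ = 12π²/2.04² - 5.3 ≈ 23.159
  n=3: λ₃ = 27π²/2.04² - 5.3 ≈ 58.733
Since 3π²/2.04² ≈ 7.115 > 5.3, all λₙ > 0.
The n=1 mode decays slowest → dominates as t → ∞.
Asymptotic: φ ~ c₁ sin(πx/2.04) e^{-λ₁t} with decay rate λ₁ ≈ 1.815.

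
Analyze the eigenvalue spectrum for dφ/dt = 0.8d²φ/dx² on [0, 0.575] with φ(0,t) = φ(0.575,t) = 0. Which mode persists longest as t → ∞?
Eigenvalues: λₙ = 0.8n²π²/0.575².
First three modes:
  n=1: λ₁ = 0.8π²/0.575² ≈ 23.881
  n=2: λ₂ = 3.2π²/0.575² ≈ 95.524 (4× faster decay)
  n=3: λ₃ = 7.2π²/0.575² ≈ 214.93 (9× faster decay)
As t → ∞, higher modes decay exponentially faster. The n=1 mode dominates: φ ~ c₁ sin(πx/0.575) e^{-λ₁t}.
Decay rate: λ₁ = 0.8π²/0.575² ≈ 23.881.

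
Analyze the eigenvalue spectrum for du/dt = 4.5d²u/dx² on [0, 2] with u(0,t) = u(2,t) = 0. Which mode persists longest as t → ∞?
Eigenvalues: λₙ = 4.5n²π²/2².
First three modes:
  n=1: λ₁ = 4.5π²/2² ≈ 11.103
  n=2: λ₂ = 18π²/2² ≈ 44.413 (4× faster decay)
  n=3: λ₃ = 40.5π²/2² ≈ 99.93 (9× faster decay)
As t → ∞, higher modes decay exponentially faster. The n=1 mode dominates: u ~ c₁ sin(πx/2) e^{-λ₁t}.
Decay rate: λ₁ = 4.5π²/2² ≈ 11.103.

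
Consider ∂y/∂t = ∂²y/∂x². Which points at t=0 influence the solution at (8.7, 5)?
The entire real line. The heat equation has infinite propagation speed: any initial disturbance instantly affects all points (though exponentially small far away).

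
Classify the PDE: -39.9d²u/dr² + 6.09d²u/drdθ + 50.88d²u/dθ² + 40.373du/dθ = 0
A = -39.9, B = 6.09, C = 50.88. Discriminant B² - 4AC = 8157.5361. Since 8157.5361 > 0, hyperbolic.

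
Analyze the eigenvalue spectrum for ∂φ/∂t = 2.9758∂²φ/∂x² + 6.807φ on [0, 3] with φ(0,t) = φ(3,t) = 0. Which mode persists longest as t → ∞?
Eigenvalues: λₙ = 2.9758n²π²/3² - 6.807.
First three modes:
  n=1: λ₁ = 2.9758π²/3² - 6.807 ≈ -3.544
  n=2: λ₂ = 11.9032π²/3² - 6.807 ≈ 6.246
  n=3: λ₃ = 26.7822π²/3² - 6.807 ≈ 22.563
Since 2.9758π²/3² ≈ 3.263 < 6.807, λ₁ < 0.
The n=1 mode grows fastest (−λₙ is largest for n=1) → dominates.
Asymptotic: φ ~ c₁ sin(πx/3) e^{3.544t} (exponential growth at rate −λ₁ ≈ 3.544).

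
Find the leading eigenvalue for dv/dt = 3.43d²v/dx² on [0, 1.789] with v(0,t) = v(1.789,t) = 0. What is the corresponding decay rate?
Eigenvalues: λₙ = 3.43n²π²/1.789².
First three modes:
  n=1: λ₁ = 3.43π²/1.789² ≈ 10.577
  n=2: λ₂ = 13.72π²/1.789² ≈ 42.309 (4× faster decay)
  n=3: λ₃ = 30.87π²/1.789² ≈ 95.195 (9× faster decay)
As t → ∞, higher modes decay exponentially faster. The n=1 mode dominates: v ~ c₁ sin(πx/1.789) e^{-λ₁t}.
Decay rate: λ₁ = 3.43π²/1.789² ≈ 10.577.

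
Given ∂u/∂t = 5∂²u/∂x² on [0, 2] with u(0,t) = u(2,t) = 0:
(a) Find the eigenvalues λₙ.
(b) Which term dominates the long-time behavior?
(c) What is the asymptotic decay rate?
Eigenvalues: λₙ = 5n²π²/2².
First three modes:
  n=1: λ₁ = 5π²/2² ≈ 12.337
  n=2: λ₂ = 20π²/2² ≈ 49.348 (4× faster decay)
  n=3: λ₃ = 45π²/2² ≈ 111.033 (9× faster decay)
As t → ∞, higher modes decay exponentially faster. The n=1 mode dominates: u ~ c₁ sin(πx/2) e^{-λ₁t}.
Decay rate: λ₁ = 5π²/2² ≈ 12.337.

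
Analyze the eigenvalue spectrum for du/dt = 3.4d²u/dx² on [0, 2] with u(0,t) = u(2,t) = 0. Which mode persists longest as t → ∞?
Eigenvalues: λₙ = 3.4n²π²/2².
First three modes:
  n=1: λ₁ = 3.4π²/2² ≈ 8.389
  n=2: λ₂ = 13.6π²/2² ≈ 33.557 (4× faster decay)
  n=3: λ₃ = 30.6π²/2² ≈ 75.502 (9× faster decay)
As t → ∞, higher modes decay exponentially faster. The n=1 mode dominates: u ~ c₁ sin(πx/2) e^{-λ₁t}.
Decay rate: λ₁ = 3.4π²/2² ≈ 8.389.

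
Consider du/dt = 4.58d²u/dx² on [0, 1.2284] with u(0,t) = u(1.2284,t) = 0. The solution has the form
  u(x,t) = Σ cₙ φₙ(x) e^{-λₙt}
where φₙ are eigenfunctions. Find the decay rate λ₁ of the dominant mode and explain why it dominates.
Eigenvalues: λₙ = 4.58n²π²/1.2284².
First three modes:
  n=1: λ₁ = 4.58π²/1.2284² ≈ 29.956
  n=2: λ₂ = 18.32π²/1.2284² ≈ 119.824 (4× faster decay)
  n=3: λ₃ = 41.22π²/1.2284² ≈ 269.605 (9× faster decay)
As t → ∞, higher modes decay exponentially faster. The n=1 mode dominates: u ~ c₁ sin(πx/1.2284) e^{-λ₁t}.
Decay rate: λ₁ = 4.58π²/1.2284² ≈ 29.956.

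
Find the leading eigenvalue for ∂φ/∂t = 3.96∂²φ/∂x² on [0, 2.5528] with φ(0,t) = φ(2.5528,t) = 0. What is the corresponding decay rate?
Eigenvalues: λₙ = 3.96n²π²/2.5528².
First three modes:
  n=1: λ₁ = 3.96π²/2.5528² ≈ 5.997
  n=2: λ₂ = 15.84π²/2.5528² ≈ 23.99 (4× faster decay)
  n=3: λ₃ = 35.64π²/2.5528² ≈ 53.976 (9× faster decay)
As t → ∞, higher modes decay exponentially faster. The n=1 mode dominates: φ ~ c₁ sin(πx/2.5528) e^{-λ₁t}.
Decay rate: λ₁ = 3.96π²/2.5528² ≈ 5.997.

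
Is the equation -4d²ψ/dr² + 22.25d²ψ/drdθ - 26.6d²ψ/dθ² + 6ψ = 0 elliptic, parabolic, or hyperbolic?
Computing B² - 4AC with A = -4, B = 22.25, C = -26.6: discriminant = 69.4625 (positive). Answer: hyperbolic.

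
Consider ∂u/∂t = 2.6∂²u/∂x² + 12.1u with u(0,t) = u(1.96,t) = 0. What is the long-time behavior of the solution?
As t → ∞, u grows unboundedly. Reaction dominates diffusion (r=12.1 > κπ²/L²≈6.68); solution grows exponentially.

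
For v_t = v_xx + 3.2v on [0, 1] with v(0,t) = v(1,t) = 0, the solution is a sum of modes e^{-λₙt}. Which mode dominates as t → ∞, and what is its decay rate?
Eigenvalues: λₙ = n²π²/1² - 3.2.
First three modes:
  n=1: λ₁ = π² - 3.2 ≈ 6.67
  n=2: λ₂ = 4π² - 3.2 ≈ 36.278
  n=3: λ₃ = 9π² - 3.2 ≈ 85.626
Since π² ≈ 9.87 > 3.2, all λₙ > 0.
The n=1 mode decays slowest → dominates as t → ∞.
Asymptotic: v ~ c₁ sin(πx/1) e^{-λ₁t} with decay rate λ₁ ≈ 6.67.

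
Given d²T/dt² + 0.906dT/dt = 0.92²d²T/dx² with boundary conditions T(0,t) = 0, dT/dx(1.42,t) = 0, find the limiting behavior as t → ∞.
T → 0. Damping (γ=0.906) dissipates energy; oscillations decay exponentially.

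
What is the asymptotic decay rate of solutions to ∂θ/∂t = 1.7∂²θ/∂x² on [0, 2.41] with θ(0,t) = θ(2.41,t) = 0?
Eigenvalues: λₙ = 1.7n²π²/2.41².
First three modes:
  n=1: λ₁ = 1.7π²/2.41² ≈ 2.889
  n=2: λ₂ = 6.8π²/2.41² ≈ 11.555 (4× faster decay)
  n=3: λ₃ = 15.3π²/2.41² ≈ 25.999 (9× faster decay)
As t → ∞, higher modes decay exponentially faster. The n=1 mode dominates: θ ~ c₁ sin(πx/2.41) e^{-λ₁t}.
Decay rate: λ₁ = 1.7π²/2.41² ≈ 2.889.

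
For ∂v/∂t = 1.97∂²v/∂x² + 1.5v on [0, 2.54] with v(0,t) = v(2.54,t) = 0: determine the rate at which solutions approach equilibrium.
Eigenvalues: λₙ = 1.97n²π²/2.54² - 1.5.
First three modes:
  n=1: λ₁ = 1.97π²/2.54² - 1.5 ≈ 1.514
  n=2: λ₂ = 7.88π²/2.54² - 1.5 ≈ 10.555
  n=3: λ₃ = 17.73π²/2.54² - 1.5 ≈ 25.623
Since 1.97π²/2.54² ≈ 3.014 > 1.5, all λₙ > 0.
The n=1 mode decays slowest → dominates as t → ∞.
Asymptotic: v ~ c₁ sin(πx/2.54) e^{-λ₁t} with decay rate λ₁ ≈ 1.514.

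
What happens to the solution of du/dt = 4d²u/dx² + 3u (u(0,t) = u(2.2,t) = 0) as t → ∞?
u → 0. Diffusion dominates reaction (r=3 < κπ²/L²≈8.16); solution decays.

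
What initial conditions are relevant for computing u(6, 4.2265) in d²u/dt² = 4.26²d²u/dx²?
Domain of dependence: [-12.00489, 24.00489]. Signals travel at speed 4.26, so data within |x - 6| ≤ 4.26·4.2265 = 18.00489 can reach the point.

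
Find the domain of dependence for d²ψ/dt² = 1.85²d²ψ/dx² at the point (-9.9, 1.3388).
Domain of dependence: [-12.37678, -7.42322]. Signals travel at speed 1.85, so data within |x - -9.9| ≤ 1.85·1.3388 = 2.47678 can reach the point.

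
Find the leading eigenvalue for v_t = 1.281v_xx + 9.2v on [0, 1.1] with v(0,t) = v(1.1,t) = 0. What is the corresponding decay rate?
Eigenvalues: λₙ = 1.281n²π²/1.1² - 9.2.
First three modes:
  n=1: λ₁ = 1.281π²/1.1² - 9.2 ≈ 1.249
  n=2: λ₂ = 5.124π²/1.1² - 9.2 ≈ 32.595
  n=3: λ₃ = 11.529π²/1.1² - 9.2 ≈ 84.839
Since 1.281π²/1.1² ≈ 10.449 > 9.2, all λₙ > 0.
The n=1 mode decays slowest → dominates as t → ∞.
Asymptotic: v ~ c₁ sin(πx/1.1) e^{-λ₁t} with decay rate λ₁ ≈ 1.249.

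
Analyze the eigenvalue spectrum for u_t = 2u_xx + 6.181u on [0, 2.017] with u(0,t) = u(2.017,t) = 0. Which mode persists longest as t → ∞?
Eigenvalues: λₙ = 2n²π²/2.017² - 6.181.
First three modes:
  n=1: λ₁ = 2π²/2.017² - 6.181 ≈ -1.329
  n=2: λ₂ = 8π²/2.017² - 6.181 ≈ 13.227
  n=3: λ₃ = 18π²/2.017² - 6.181 ≈ 37.487
Since 2π²/2.017² ≈ 4.852 < 6.181, λ₁ < 0.
The n=1 mode grows fastest (−λₙ is largest for n=1) → dominates.
Asymptotic: u ~ c₁ sin(πx/2.017) e^{1.329t} (exponential growth at rate −λ₁ ≈ 1.329).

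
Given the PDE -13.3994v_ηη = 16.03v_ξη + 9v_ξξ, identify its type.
Rewriting in standard form: -9v_ξξ - 16.03v_ξη - 13.3994v_ηη = 0. The second-order coefficients are A = -9, B = -16.03, C = -13.3994. Since B² - 4AC = -225.4175 < 0, this is an elliptic PDE.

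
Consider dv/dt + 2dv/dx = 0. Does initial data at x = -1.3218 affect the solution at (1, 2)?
No. Only data at x = -3 affects (1, 2). Advection has one-way propagation along characteristics.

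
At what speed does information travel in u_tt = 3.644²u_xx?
Speed = 3.644. Information travels along characteristics x = x₀ ± 3.644t.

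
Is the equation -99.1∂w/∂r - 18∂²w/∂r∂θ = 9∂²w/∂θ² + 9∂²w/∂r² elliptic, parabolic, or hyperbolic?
Rewriting in standard form: -9∂²w/∂r² - 18∂²w/∂r∂θ - 9∂²w/∂θ² - 99.1∂w/∂r = 0. Computing B² - 4AC with A = -9, B = -18, C = -9: discriminant = 0 (zero). Answer: parabolic.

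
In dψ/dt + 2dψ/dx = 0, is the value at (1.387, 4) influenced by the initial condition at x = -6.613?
Yes. The characteristic through (1.387, 4) passes through x = -6.613.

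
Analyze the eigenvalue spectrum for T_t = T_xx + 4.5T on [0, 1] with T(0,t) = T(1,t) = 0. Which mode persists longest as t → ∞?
Eigenvalues: λₙ = n²π²/1² - 4.5.
First three modes:
  n=1: λ₁ = π² - 4.5 ≈ 5.37
  n=2: λ₂ = 4π² - 4.5 ≈ 34.978
  n=3: λ₃ = 9π² - 4.5 ≈ 84.326
Since π² ≈ 9.87 > 4.5, all λₙ > 0.
The n=1 mode decays slowest → dominates as t → ∞.
Asymptotic: T ~ c₁ sin(πx/1) e^{-λ₁t} with decay rate λ₁ ≈ 5.37.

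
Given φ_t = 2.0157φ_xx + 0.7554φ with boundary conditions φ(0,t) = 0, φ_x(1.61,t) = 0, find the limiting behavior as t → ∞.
φ → 0. Diffusion dominates reaction (r=0.7554 < κπ²/(4L²)≈1.92); solution decays.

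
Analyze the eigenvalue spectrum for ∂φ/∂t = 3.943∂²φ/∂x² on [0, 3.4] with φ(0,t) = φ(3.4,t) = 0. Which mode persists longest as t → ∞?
Eigenvalues: λₙ = 3.943n²π²/3.4².
First three modes:
  n=1: λ₁ = 3.943π²/3.4² ≈ 3.366
  n=2: λ₂ = 15.772π²/3.4² ≈ 13.466 (4× faster decay)
  n=3: λ₃ = 35.487π²/3.4² ≈ 30.298 (9× faster decay)
As t → ∞, higher modes decay exponentially faster. The n=1 mode dominates: φ ~ c₁ sin(πx/3.4) e^{-λ₁t}.
Decay rate: λ₁ = 3.943π²/3.4² ≈ 3.366.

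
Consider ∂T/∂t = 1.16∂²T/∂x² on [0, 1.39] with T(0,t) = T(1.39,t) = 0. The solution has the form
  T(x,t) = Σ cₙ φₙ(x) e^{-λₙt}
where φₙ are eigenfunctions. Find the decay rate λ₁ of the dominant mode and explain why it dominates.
Eigenvalues: λₙ = 1.16n²π²/1.39².
First three modes:
  n=1: λ₁ = 1.16π²/1.39² ≈ 5.926
  n=2: λ₂ = 4.64π²/1.39² ≈ 23.702 (4× faster decay)
  n=3: λ₃ = 10.44π²/1.39² ≈ 53.33 (9× faster decay)
As t → ∞, higher modes decay exponentially faster. The n=1 mode dominates: T ~ c₁ sin(πx/1.39) e^{-λ₁t}.
Decay rate: λ₁ = 1.16π²/1.39² ≈ 5.926.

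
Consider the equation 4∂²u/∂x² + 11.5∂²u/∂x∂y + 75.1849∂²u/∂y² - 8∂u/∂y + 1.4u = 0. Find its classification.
Elliptic. (A = 4, B = 11.5, C = 75.1849 gives B² - 4AC = -1070.7084.)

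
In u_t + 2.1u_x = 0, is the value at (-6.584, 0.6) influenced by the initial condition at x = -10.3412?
No. Only data at x = -7.844 affects (-6.584, 0.6). Advection has one-way propagation along characteristics.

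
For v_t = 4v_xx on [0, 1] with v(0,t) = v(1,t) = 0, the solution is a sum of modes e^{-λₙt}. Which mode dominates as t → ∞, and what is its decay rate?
Eigenvalues: λₙ = 4n²π².
First three modes:
  n=1: λ₁ = 4π² ≈ 39.478
  n=2: λ₂ = 16π² ≈ 157.914 (4× faster decay)
  n=3: λ₃ = 36π² ≈ 355.306 (9× faster decay)
As t → ∞, higher modes decay exponentially faster. The n=1 mode dominates: v ~ c₁ sin(πx) e^{-λ₁t}.
Decay rate: λ₁ = 4π² ≈ 39.478.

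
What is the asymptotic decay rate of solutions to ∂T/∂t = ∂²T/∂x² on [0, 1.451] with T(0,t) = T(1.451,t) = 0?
Eigenvalues: λₙ = n²π²/1.451².
First three modes:
  n=1: λ₁ = π²/1.451² ≈ 4.688
  n=2: λ₂ = 4π²/1.451² ≈ 18.751 (4× faster decay)
  n=3: λ₃ = 9π²/1.451² ≈ 42.19 (9× faster decay)
As t → ∞, higher modes decay exponentially faster. The n=1 mode dominates: T ~ c₁ sin(πx/1.451) e^{-λ₁t}.
Decay rate: λ₁ = π²/1.451² ≈ 4.688.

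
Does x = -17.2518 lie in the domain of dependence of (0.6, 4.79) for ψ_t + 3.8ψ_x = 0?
No. Only data at x = -17.602 affects (0.6, 4.79). Advection has one-way propagation along characteristics.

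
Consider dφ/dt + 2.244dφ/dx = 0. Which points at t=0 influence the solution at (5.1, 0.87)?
A single point: x = 3.14772. The characteristic through (5.1, 0.87) is x - 2.244t = const, so x = 5.1 - 2.244·0.87 = 3.14772.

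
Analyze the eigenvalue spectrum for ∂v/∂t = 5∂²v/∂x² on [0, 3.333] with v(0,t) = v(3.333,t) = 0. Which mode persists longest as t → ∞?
Eigenvalues: λₙ = 5n²π²/3.333².
First three modes:
  n=1: λ₁ = 5π²/3.333² ≈ 4.442
  n=2: λ₂ = 20π²/3.333² ≈ 17.769 (4× faster decay)
  n=3: λ₃ = 45π²/3.333² ≈ 39.98 (9× faster decay)
As t → ∞, higher modes decay exponentially faster. The n=1 mode dominates: v ~ c₁ sin(πx/3.333) e^{-λ₁t}.
Decay rate: λ₁ = 5π²/3.333² ≈ 4.442.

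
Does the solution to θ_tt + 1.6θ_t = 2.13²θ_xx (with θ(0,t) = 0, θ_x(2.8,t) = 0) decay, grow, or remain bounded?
θ → 0. Damping (γ=1.6) dissipates energy; oscillations decay exponentially.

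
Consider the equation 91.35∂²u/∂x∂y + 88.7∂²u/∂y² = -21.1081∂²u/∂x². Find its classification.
Rewriting in standard form: 21.1081∂²u/∂x² + 91.35∂²u/∂x∂y + 88.7∂²u/∂y² = 0. Hyperbolic. (A = 21.1081, B = 91.35, C = 88.7 gives B² - 4AC = 855.66862.)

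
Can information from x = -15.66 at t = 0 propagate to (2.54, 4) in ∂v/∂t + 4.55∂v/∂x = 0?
Yes. The characteristic through (2.54, 4) passes through x = -15.66.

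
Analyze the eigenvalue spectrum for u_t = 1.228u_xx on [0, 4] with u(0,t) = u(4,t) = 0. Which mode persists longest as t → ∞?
Eigenvalues: λₙ = 1.228n²π²/4².
First three modes:
  n=1: λ₁ = 1.228π²/4² ≈ 0.757
  n=2: λ₂ = 4.912π²/4² ≈ 3.03 (4× faster decay)
  n=3: λ₃ = 11.052π²/4² ≈ 6.817 (9× faster decay)
As t → ∞, higher modes decay exponentially faster. The n=1 mode dominates: u ~ c₁ sin(πx/4) e^{-λ₁t}.
Decay rate: λ₁ = 1.228π²/4² ≈ 0.757.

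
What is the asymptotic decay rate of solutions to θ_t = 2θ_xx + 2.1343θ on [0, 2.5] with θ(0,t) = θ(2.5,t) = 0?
Eigenvalues: λₙ = 2n²π²/2.5² - 2.1343.
First three modes:
  n=1: λ₁ = 2π²/2.5² - 2.1343 ≈ 1.024
  n=2: λ₂ = 8π²/2.5² - 2.1343 ≈ 10.499
  n=3: λ₃ = 18π²/2.5² - 2.1343 ≈ 26.29
Since 2π²/2.5² ≈ 3.158 > 2.1343, all λₙ > 0.
The n=1 mode decays slowest → dominates as t → ∞.
Asymptotic: θ ~ c₁ sin(πx/2.5) e^{-λ₁t} with decay rate λ₁ ≈ 1.024.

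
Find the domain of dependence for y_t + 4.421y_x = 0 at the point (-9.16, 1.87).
A single point: x = -17.42727. The characteristic through (-9.16, 1.87) is x - 4.421t = const, so x = -9.16 - 4.421·1.87 = -17.42727.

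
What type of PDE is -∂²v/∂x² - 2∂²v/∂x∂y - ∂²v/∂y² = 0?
With A = -1, B = -2, C = -1, the discriminant is 0. This is a parabolic PDE.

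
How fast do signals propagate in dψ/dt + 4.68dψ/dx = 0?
Speed = 4.68. Information travels along x - 4.68t = const (rightward).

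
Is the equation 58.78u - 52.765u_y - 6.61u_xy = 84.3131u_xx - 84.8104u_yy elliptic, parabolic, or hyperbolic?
Rewriting in standard form: -84.3131u_xx - 6.61u_xy + 84.8104u_yy - 52.765u_y + 58.78u = 0. Computing B² - 4AC with A = -84.3131, B = -6.61, C = 84.8104: discriminant = 28646.20304496 (positive). Answer: hyperbolic.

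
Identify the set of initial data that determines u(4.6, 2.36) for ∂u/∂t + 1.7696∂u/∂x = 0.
A single point: x = 0.423744. The characteristic through (4.6, 2.36) is x - 1.7696t = const, so x = 4.6 - 1.7696·2.36 = 0.423744.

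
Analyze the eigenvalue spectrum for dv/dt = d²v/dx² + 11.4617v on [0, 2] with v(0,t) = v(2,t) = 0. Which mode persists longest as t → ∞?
Eigenvalues: λₙ = n²π²/2² - 11.4617.
First three modes:
  n=1: λ₁ = π²/2² - 11.4617 ≈ -8.994
  n=2: λ₂ = 4π²/2² - 11.4617 ≈ -1.592
  n=3: λ₃ = 9π²/2² - 11.4617 ≈ 10.745
Since π²/2² ≈ 2.467 < 11.4617, λ₁ < 0.
The n=1 mode grows fastest (−λₙ is largest for n=1) → dominates.
Asymptotic: v ~ c₁ sin(πx/2) e^{8.994t} (exponential growth at rate −λ₁ ≈ 8.994).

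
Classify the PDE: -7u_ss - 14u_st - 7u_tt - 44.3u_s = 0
A = -7, B = -14, C = -7. Discriminant B² - 4AC = 0. Since 0 = 0, parabolic.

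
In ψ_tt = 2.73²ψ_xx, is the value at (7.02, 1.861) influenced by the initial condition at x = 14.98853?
No. The domain of dependence is [1.93947, 12.10053], and 14.98853 is outside this interval.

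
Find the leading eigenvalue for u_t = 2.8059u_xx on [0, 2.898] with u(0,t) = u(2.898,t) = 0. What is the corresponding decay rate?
Eigenvalues: λₙ = 2.8059n²π²/2.898².
First three modes:
  n=1: λ₁ = 2.8059π²/2.898² ≈ 3.297
  n=2: λ₂ = 11.2236π²/2.898² ≈ 13.19 (4× faster decay)
  n=3: λ₃ = 25.2531π²/2.898² ≈ 29.677 (9× faster decay)
As t → ∞, higher modes decay exponentially faster. The n=1 mode dominates: u ~ c₁ sin(πx/2.898) e^{-λ₁t}.
Decay rate: λ₁ = 2.8059π²/2.898² ≈ 3.297.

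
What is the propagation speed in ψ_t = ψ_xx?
Infinite. The heat equation is parabolic, not hyperbolic, so disturbances propagate instantly.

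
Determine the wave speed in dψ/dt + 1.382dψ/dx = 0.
Speed = 1.382. Information travels along x - 1.382t = const (rightward).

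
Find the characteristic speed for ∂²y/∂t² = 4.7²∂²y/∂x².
Speed = 4.7. Information travels along characteristics x = x₀ ± 4.7t.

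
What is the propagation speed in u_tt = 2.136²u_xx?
Speed = 2.136. Information travels along characteristics x = x₀ ± 2.136t.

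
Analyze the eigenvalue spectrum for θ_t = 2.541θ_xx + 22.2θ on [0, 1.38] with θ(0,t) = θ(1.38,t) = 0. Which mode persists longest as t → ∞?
Eigenvalues: λₙ = 2.541n²π²/1.38² - 22.2.
First three modes:
  n=1: λ₁ = 2.541π²/1.38² - 22.2 ≈ -9.031
  n=2: λ₂ = 10.164π²/1.38² - 22.2 ≈ 30.475
  n=3: λ₃ = 22.869π²/1.38² - 22.2 ≈ 96.319
Since 2.541π²/1.38² ≈ 13.169 < 22.2, λ₁ < 0.
The n=1 mode grows fastest (−λₙ is largest for n=1) → dominates.
Asymptotic: θ ~ c₁ sin(πx/1.38) e^{9.031t} (exponential growth at rate −λ₁ ≈ 9.031).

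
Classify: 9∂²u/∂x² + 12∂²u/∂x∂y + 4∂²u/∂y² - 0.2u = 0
Parabolic (discriminant = 0).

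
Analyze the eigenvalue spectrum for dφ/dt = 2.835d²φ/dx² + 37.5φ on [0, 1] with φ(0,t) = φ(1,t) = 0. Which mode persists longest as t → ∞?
Eigenvalues: λₙ = 2.835n²π²/1² - 37.5.
First three modes:
  n=1: λ₁ = 2.835π² - 37.5 ≈ -9.52
  n=2: λ₂ = 11.34π² - 37.5 ≈ 74.421
  n=3: λ₃ = 25.515π² - 37.5 ≈ 214.323
Since 2.835π² ≈ 27.98 < 37.5, λ₁ < 0.
The n=1 mode grows fastest (−λₙ is largest for n=1) → dominates.
Asymptotic: φ ~ c₁ sin(πx/1) e^{9.52t} (exponential growth at rate −λ₁ ≈ 9.52).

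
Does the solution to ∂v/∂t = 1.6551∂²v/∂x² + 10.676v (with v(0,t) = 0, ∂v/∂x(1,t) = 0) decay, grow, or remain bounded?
v grows unboundedly. Reaction dominates diffusion (r=10.676 > κπ²/(4L²)≈4.08); solution grows exponentially.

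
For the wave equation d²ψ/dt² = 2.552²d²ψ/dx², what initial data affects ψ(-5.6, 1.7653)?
Domain of dependence: [-10.1050456, -1.0949544]. Signals travel at speed 2.552, so data within |x - -5.6| ≤ 2.552·1.7653 = 4.5050456 can reach the point.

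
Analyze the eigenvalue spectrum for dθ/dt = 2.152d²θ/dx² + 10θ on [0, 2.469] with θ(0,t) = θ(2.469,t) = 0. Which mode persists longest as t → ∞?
Eigenvalues: λₙ = 2.152n²π²/2.469² - 10.
First three modes:
  n=1: λ₁ = 2.152π²/2.469² - 10 ≈ -6.516
  n=2: λ₂ = 8.608π²/2.469² - 10 ≈ 3.937
  n=3: λ₃ = 19.368π²/2.469² - 10 ≈ 21.358
Since 2.152π²/2.469² ≈ 3.484 < 10, λ₁ < 0.
The n=1 mode grows fastest (−λₙ is largest for n=1) → dominates.
Asymptotic: θ ~ c₁ sin(πx/2.469) e^{6.516t} (exponential growth at rate −λ₁ ≈ 6.516).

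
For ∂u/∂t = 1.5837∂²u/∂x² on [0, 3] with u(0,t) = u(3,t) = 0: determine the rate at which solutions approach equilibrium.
Eigenvalues: λₙ = 1.5837n²π²/3².
First three modes:
  n=1: λ₁ = 1.5837π²/3² ≈ 1.737
  n=2: λ₂ = 6.3348π²/3² ≈ 6.947 (4× faster decay)
  n=3: λ₃ = 14.2533π²/3² ≈ 15.63 (9× faster decay)
As t → ∞, higher modes decay exponentially faster. The n=1 mode dominates: u ~ c₁ sin(πx/3) e^{-λ₁t}.
Decay rate: λ₁ = 1.5837π²/3² ≈ 1.737.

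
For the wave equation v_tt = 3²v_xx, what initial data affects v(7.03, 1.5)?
Domain of dependence: [2.53, 11.53]. Signals travel at speed 3, so data within |x - 7.03| ≤ 3·1.5 = 4.5 can reach the point.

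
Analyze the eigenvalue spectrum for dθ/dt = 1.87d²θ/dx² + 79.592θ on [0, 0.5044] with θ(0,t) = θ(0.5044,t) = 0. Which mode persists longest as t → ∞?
Eigenvalues: λₙ = 1.87n²π²/0.5044² - 79.592.
First three modes:
  n=1: λ₁ = 1.87π²/0.5044² - 79.592 ≈ -7.05
  n=2: λ₂ = 7.48π²/0.5044² - 79.592 ≈ 210.577
  n=3: λ₃ = 16.83π²/0.5044² - 79.592 ≈ 573.289
Since 1.87π²/0.5044² ≈ 72.542 < 79.592, λ₁ < 0.
The n=1 mode grows fastest (−λₙ is largest for n=1) → dominates.
Asymptotic: θ ~ c₁ sin(πx/0.5044) e^{7.05t} (exponential growth at rate −λ₁ ≈ 7.05).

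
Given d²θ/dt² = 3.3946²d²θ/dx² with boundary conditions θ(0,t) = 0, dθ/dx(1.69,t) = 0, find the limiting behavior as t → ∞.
θ oscillates (no decay). Energy is conserved; the solution oscillates indefinitely as standing waves.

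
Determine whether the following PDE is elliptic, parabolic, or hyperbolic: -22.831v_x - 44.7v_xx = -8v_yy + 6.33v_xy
Rewriting in standard form: -44.7v_xx - 6.33v_xy + 8v_yy - 22.831v_x = 0. Coefficients: A = -44.7, B = -6.33, C = 8. B² - 4AC = 1470.4689, which is positive, so the equation is hyperbolic.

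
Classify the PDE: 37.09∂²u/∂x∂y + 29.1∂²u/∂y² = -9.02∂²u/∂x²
Rewriting in standard form: 9.02∂²u/∂x² + 37.09∂²u/∂x∂y + 29.1∂²u/∂y² = 0. A = 9.02, B = 37.09, C = 29.1. Discriminant B² - 4AC = 325.7401. Since 325.7401 > 0, hyperbolic.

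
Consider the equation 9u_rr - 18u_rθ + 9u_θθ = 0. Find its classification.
Parabolic. (A = 9, B = -18, C = 9 gives B² - 4AC = 0.)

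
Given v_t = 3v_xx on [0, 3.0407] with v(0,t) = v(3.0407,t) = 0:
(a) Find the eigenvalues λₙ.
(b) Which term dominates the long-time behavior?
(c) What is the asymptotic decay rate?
Eigenvalues: λₙ = 3n²π²/3.0407².
First three modes:
  n=1: λ₁ = 3π²/3.0407² ≈ 3.202
  n=2: λ₂ = 12π²/3.0407² ≈ 12.81 (4× faster decay)
  n=3: λ₃ = 27π²/3.0407² ≈ 28.821 (9× faster decay)
As t → ∞, higher modes decay exponentially faster. The n=1 mode dominates: v ~ c₁ sin(πx/3.0407) e^{-λ₁t}.
Decay rate: λ₁ = 3π²/3.0407² ≈ 3.202.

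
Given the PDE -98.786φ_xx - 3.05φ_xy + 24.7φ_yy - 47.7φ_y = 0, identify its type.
The second-order coefficients are A = -98.786, B = -3.05, C = 24.7. Since B² - 4AC = 9769.3593 > 0, this is a hyperbolic PDE.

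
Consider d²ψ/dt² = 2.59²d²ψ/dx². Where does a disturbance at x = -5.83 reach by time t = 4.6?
Domain of influence: [-17.744, 6.084]. Data at x = -5.83 spreads outward at speed 2.59.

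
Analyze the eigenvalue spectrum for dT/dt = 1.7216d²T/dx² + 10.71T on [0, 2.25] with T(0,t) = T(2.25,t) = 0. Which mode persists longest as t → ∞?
Eigenvalues: λₙ = 1.7216n²π²/2.25² - 10.71.
First three modes:
  n=1: λ₁ = 1.7216π²/2.25² - 10.71 ≈ -7.354
  n=2: λ₂ = 6.8864π²/2.25² - 10.71 ≈ 2.715
  n=3: λ₃ = 15.4944π²/2.25² - 10.71 ≈ 19.497
Since 1.7216π²/2.25² ≈ 3.356 < 10.71, λ₁ < 0.
The n=1 mode grows fastest (−λₙ is largest for n=1) → dominates.
Asymptotic: T ~ c₁ sin(πx/2.25) e^{7.354t} (exponential growth at rate −λ₁ ≈ 7.354).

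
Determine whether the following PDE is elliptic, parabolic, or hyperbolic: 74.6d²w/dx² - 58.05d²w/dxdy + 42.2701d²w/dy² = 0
Coefficients: A = 74.6, B = -58.05, C = 42.2701. B² - 4AC = -9243.59534, which is negative, so the equation is elliptic.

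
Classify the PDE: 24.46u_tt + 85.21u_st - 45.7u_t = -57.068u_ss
Rewriting in standard form: 57.068u_ss + 85.21u_st + 24.46u_tt - 45.7u_t = 0. A = 57.068, B = 85.21, C = 24.46. Discriminant B² - 4AC = 1677.21098. Since 1677.21098 > 0, hyperbolic.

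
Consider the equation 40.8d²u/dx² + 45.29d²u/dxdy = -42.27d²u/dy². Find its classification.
Rewriting in standard form: 40.8d²u/dx² + 45.29d²u/dxdy + 42.27d²u/dy² = 0. Elliptic. (A = 40.8, B = 45.29, C = 42.27 gives B² - 4AC = -4847.2799.)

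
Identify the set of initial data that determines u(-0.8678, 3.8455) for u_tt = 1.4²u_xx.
Domain of dependence: [-6.2515, 4.5159]. Signals travel at speed 1.4, so data within |x - -0.8678| ≤ 1.4·3.8455 = 5.3837 can reach the point.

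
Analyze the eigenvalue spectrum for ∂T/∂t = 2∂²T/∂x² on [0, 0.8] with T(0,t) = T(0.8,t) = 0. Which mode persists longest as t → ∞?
Eigenvalues: λₙ = 2n²π²/0.8².
First three modes:
  n=1: λ₁ = 2π²/0.8² ≈ 30.843
  n=2: λ₂ = 8π²/0.8² ≈ 123.37 (4× faster decay)
  n=3: λ₃ = 18π²/0.8² ≈ 277.583 (9× faster decay)
As t → ∞, higher modes decay exponentially faster. The n=1 mode dominates: T ~ c₁ sin(πx/0.8) e^{-λ₁t}.
Decay rate: λ₁ = 2π²/0.8² ≈ 30.843.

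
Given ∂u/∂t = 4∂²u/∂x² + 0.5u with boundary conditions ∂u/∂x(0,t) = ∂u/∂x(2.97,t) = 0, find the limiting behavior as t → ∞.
u grows unboundedly. With Neumann BCs the constant mode has diffusion eigenvalue 0, so any r > 0 makes it grow like e^(0.5t); solution grows exponentially.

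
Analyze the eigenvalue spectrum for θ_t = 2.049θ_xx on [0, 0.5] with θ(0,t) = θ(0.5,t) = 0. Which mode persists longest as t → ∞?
Eigenvalues: λₙ = 2.049n²π²/0.5².
First three modes:
  n=1: λ₁ = 2.049π²/0.5² ≈ 80.891
  n=2: λ₂ = 8.196π²/0.5² ≈ 323.565 (4× faster decay)
  n=3: λ₃ = 18.441π²/0.5² ≈ 728.021 (9× faster decay)
As t → ∞, higher modes decay exponentially faster. The n=1 mode dominates: θ ~ c₁ sin(πx/0.5) e^{-λ₁t}.
Decay rate: λ₁ = 2.049π²/0.5² ≈ 80.891.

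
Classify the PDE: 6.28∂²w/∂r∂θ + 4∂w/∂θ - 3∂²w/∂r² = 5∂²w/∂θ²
Rewriting in standard form: -3∂²w/∂r² + 6.28∂²w/∂r∂θ - 5∂²w/∂θ² + 4∂w/∂θ = 0. A = -3, B = 6.28, C = -5. Discriminant B² - 4AC = -20.5616. Since -20.5616 < 0, elliptic.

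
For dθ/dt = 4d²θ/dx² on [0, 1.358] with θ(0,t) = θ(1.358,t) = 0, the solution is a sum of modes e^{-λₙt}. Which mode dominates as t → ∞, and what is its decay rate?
Eigenvalues: λₙ = 4n²π²/1.358².
First three modes:
  n=1: λ₁ = 4π²/1.358² ≈ 21.407
  n=2: λ₂ = 16π²/1.358² ≈ 85.629 (4× faster decay)
  n=3: λ₃ = 36π²/1.358² ≈ 192.665 (9× faster decay)
As t → ∞, higher modes decay exponentially faster. The n=1 mode dominates: θ ~ c₁ sin(πx/1.358) e^{-λ₁t}.
Decay rate: λ₁ = 4π²/1.358² ≈ 21.407.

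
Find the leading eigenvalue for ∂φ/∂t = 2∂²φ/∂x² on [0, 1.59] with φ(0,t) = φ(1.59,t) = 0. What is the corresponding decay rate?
Eigenvalues: λₙ = 2n²π²/1.59².
First three modes:
  n=1: λ₁ = 2π²/1.59² ≈ 7.808
  n=2: λ₂ = 8π²/1.59² ≈ 31.232 (4× faster decay)
  n=3: λ₃ = 18π²/1.59² ≈ 70.271 (9× faster decay)
As t → ∞, higher modes decay exponentially faster. The n=1 mode dominates: φ ~ c₁ sin(πx/1.59) e^{-λ₁t}.
Decay rate: λ₁ = 2π²/1.59² ≈ 7.808.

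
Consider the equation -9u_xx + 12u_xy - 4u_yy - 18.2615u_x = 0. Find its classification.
Parabolic. (A = -9, B = 12, C = -4 gives B² - 4AC = 0.)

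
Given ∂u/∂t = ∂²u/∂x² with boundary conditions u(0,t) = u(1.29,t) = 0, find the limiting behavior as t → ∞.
u → 0. Heat diffuses out through both boundaries.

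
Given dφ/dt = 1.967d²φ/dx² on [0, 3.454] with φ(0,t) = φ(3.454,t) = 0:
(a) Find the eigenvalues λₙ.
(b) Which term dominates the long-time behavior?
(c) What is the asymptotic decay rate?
Eigenvalues: λₙ = 1.967n²π²/3.454².
First three modes:
  n=1: λ₁ = 1.967π²/3.454² ≈ 1.627
  n=2: λ₂ = 7.868π²/3.454² ≈ 6.509 (4× faster decay)
  n=3: λ₃ = 17.703π²/3.454² ≈ 14.645 (9× faster decay)
As t → ∞, higher modes decay exponentially faster. The n=1 mode dominates: φ ~ c₁ sin(πx/3.454) e^{-λ₁t}.
Decay rate: λ₁ = 1.967π²/3.454² ≈ 1.627.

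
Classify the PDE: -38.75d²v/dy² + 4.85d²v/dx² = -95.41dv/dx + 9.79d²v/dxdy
Rewriting in standard form: 4.85d²v/dx² - 9.79d²v/dxdy - 38.75d²v/dy² + 95.41dv/dx = 0. A = 4.85, B = -9.79, C = -38.75. Discriminant B² - 4AC = 847.5941. Since 847.5941 > 0, hyperbolic.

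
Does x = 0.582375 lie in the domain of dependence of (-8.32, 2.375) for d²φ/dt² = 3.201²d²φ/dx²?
No. The domain of dependence is [-15.922375, -0.717625], and 0.582375 is outside this interval.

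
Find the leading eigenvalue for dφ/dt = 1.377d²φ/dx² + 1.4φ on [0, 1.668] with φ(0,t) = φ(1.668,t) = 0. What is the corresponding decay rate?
Eigenvalues: λₙ = 1.377n²π²/1.668² - 1.4.
First three modes:
  n=1: λ₁ = 1.377π²/1.668² - 1.4 ≈ 3.485
  n=2: λ₂ = 5.508π²/1.668² - 1.4 ≈ 18.139
  n=3: λ₃ = 12.393π²/1.668² - 1.4 ≈ 42.563
Since 1.377π²/1.668² ≈ 4.885 > 1.4, all λₙ > 0.
The n=1 mode decays slowest → dominates as t → ∞.
Asymptotic: φ ~ c₁ sin(πx/1.668) e^{-λ₁t} with decay rate λ₁ ≈ 3.485.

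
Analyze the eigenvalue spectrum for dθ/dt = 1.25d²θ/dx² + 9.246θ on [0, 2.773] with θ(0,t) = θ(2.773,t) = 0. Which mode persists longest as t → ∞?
Eigenvalues: λₙ = 1.25n²π²/2.773² - 9.246.
First three modes:
  n=1: λ₁ = 1.25π²/2.773² - 9.246 ≈ -7.642
  n=2: λ₂ = 5π²/2.773² - 9.246 ≈ -2.828
  n=3: λ₃ = 11.25π²/2.773² - 9.246 ≈ 5.194
Since 1.25π²/2.773² ≈ 1.604 < 9.246, λ₁ < 0.
The n=1 mode grows fastest (−λₙ is largest for n=1) → dominates.
Asymptotic: θ ~ c₁ sin(πx/2.773) e^{7.642t} (exponential growth at rate −λ₁ ≈ 7.642).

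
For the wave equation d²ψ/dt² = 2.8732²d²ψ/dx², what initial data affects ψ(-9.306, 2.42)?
Domain of dependence: [-16.259144, -2.352856]. Signals travel at speed 2.8732, so data within |x - -9.306| ≤ 2.8732·2.42 = 6.953144 can reach the point.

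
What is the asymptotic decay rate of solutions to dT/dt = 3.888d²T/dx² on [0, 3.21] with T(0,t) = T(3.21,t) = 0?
Eigenvalues: λₙ = 3.888n²π²/3.21².
First three modes:
  n=1: λ₁ = 3.888π²/3.21² ≈ 3.724
  n=2: λ₂ = 15.552π²/3.21² ≈ 14.896 (4× faster decay)
  n=3: λ₃ = 34.992π²/3.21² ≈ 33.516 (9× faster decay)
As t → ∞, higher modes decay exponentially faster. The n=1 mode dominates: T ~ c₁ sin(πx/3.21) e^{-λ₁t}.
Decay rate: λ₁ = 3.888π²/3.21² ≈ 3.724.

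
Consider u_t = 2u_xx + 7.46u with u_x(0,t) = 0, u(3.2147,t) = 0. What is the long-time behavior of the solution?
As t → ∞, u grows unboundedly. Reaction dominates diffusion (r=7.46 > κπ²/(4L²)≈0.48); solution grows exponentially.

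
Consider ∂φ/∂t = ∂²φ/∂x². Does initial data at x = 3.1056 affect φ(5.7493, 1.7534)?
Yes, for any finite x. The heat equation has infinite propagation speed, so all initial data affects all points at any t > 0.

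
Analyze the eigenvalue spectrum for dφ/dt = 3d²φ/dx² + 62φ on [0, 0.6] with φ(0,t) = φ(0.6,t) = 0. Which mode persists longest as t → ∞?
Eigenvalues: λₙ = 3n²π²/0.6² - 62.
First three modes:
  n=1: λ₁ = 3π²/0.6² - 62 ≈ 20.247
  n=2: λ₂ = 12π²/0.6² - 62 ≈ 266.987
  n=3: λ₃ = 27π²/0.6² - 62 ≈ 678.22
Since 3π²/0.6² ≈ 82.247 > 62, all λₙ > 0.
The n=1 mode decays slowest → dominates as t → ∞.
Asymptotic: φ ~ c₁ sin(πx/0.6) e^{-λ₁t} with decay rate λ₁ ≈ 20.247.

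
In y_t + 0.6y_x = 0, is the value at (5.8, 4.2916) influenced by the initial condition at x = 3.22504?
Yes. The characteristic through (5.8, 4.2916) passes through x = 3.22504.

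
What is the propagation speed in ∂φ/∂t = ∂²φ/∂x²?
Infinite. The heat equation is parabolic, not hyperbolic, so disturbances propagate instantly.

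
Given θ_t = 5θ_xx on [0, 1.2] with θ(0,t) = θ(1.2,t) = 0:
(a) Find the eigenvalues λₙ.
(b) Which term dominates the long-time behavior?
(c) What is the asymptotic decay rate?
Eigenvalues: λₙ = 5n²π²/1.2².
First three modes:
  n=1: λ₁ = 5π²/1.2² ≈ 34.269
  n=2: λ₂ = 20π²/1.2² ≈ 137.078 (4× faster decay)
  n=3: λ₃ = 45π²/1.2² ≈ 308.425 (9× faster decay)
As t → ∞, higher modes decay exponentially faster. The n=1 mode dominates: θ ~ c₁ sin(πx/1.2) e^{-λ₁t}.
Decay rate: λ₁ = 5π²/1.2² ≈ 34.269.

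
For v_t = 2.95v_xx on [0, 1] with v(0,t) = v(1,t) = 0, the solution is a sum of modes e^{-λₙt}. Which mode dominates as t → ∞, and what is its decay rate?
Eigenvalues: λₙ = 2.95n²π².
First three modes:
  n=1: λ₁ = 2.95π² ≈ 29.115
  n=2: λ₂ = 11.8π² ≈ 116.461 (4× faster decay)
  n=3: λ₃ = 26.55π² ≈ 262.038 (9× faster decay)
As t → ∞, higher modes decay exponentially faster. The n=1 mode dominates: v ~ c₁ sin(πx) e^{-λ₁t}.
Decay rate: λ₁ = 2.95π² ≈ 29.115.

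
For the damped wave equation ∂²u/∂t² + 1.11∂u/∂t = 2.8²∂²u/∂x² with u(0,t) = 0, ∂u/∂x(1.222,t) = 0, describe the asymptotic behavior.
u → 0. Damping (γ=1.11) dissipates energy; oscillations decay exponentially.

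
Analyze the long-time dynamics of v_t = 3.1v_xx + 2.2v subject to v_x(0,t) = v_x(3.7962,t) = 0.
Long-time behavior: v grows unboundedly. With Neumann BCs the constant mode has diffusion eigenvalue 0, so any r > 0 makes it grow like e^(2.2t); solution grows exponentially.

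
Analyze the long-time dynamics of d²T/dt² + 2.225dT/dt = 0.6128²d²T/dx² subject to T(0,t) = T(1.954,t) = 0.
Long-time behavior: T → 0. Damping (γ=2.225) dissipates energy; oscillations decay exponentially.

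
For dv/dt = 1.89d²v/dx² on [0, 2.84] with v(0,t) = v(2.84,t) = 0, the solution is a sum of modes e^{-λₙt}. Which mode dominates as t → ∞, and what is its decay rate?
Eigenvalues: λₙ = 1.89n²π²/2.84².
First three modes:
  n=1: λ₁ = 1.89π²/2.84² ≈ 2.313
  n=2: λ₂ = 7.56π²/2.84² ≈ 9.251 (4× faster decay)
  n=3: λ₃ = 17.01π²/2.84² ≈ 20.815 (9× faster decay)
As t → ∞, higher modes decay exponentially faster. The n=1 mode dominates: v ~ c₁ sin(πx/2.84) e^{-λ₁t}.
Decay rate: λ₁ = 1.89π²/2.84² ≈ 2.313.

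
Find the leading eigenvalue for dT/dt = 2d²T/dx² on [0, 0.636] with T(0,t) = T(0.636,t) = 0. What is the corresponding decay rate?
Eigenvalues: λₙ = 2n²π²/0.636².
First three modes:
  n=1: λ₁ = 2π²/0.636² ≈ 48.8
  n=2: λ₂ = 8π²/0.636² ≈ 195.198 (4× faster decay)
  n=3: λ₃ = 18π²/0.636² ≈ 439.196 (9× faster decay)
As t → ∞, higher modes decay exponentially faster. The n=1 mode dominates: T ~ c₁ sin(πx/0.636) e^{-λ₁t}.
Decay rate: λ₁ = 2π²/0.636² ≈ 48.8.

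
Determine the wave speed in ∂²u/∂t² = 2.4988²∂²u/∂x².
Speed = 2.4988. Information travels along characteristics x = x₀ ± 2.4988t.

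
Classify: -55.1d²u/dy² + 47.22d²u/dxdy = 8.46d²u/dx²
Rewriting in standard form: -8.46d²u/dx² + 47.22d²u/dxdy - 55.1d²u/dy² = 0. Hyperbolic (discriminant = 365.1444).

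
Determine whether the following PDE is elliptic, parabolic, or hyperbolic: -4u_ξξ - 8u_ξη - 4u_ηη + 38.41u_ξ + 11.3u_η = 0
Coefficients: A = -4, B = -8, C = -4. B² - 4AC = 0, which is zero, so the equation is parabolic.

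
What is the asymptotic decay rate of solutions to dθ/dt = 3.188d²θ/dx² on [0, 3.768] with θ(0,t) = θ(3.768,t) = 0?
Eigenvalues: λₙ = 3.188n²π²/3.768².
First three modes:
  n=1: λ₁ = 3.188π²/3.768² ≈ 2.216
  n=2: λ₂ = 12.752π²/3.768² ≈ 8.865 (4× faster decay)
  n=3: λ₃ = 28.692π²/3.768² ≈ 19.945 (9× faster decay)
As t → ∞, higher modes decay exponentially faster. The n=1 mode dominates: θ ~ c₁ sin(πx/3.768) e^{-λ₁t}.
Decay rate: λ₁ = 3.188π²/3.768² ≈ 2.216.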